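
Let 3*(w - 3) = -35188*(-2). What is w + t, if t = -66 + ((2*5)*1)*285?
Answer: 78737/3 ≈ 26246.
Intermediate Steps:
t = 2784 (t = -66 + (10*1)*285 = -66 + 10*285 = -66 + 2850 = 2784)
w = 70385/3 (w = 3 + (-35188*(-2))/3 = 3 + (1/3)*70376 = 3 + 70376/3 = 70385/3 ≈ 23462.)
w + t = 70385/3 + 2784 = 78737/3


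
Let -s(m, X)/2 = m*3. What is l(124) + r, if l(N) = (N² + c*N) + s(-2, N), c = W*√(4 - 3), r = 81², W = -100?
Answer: 9549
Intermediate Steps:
s(m, X) = -6*m (s(m, X) = -2*m*3 = -6*m)
r = 6561
c = -100 (c = -100*√(4 - 3) = -100*√1 = -100*1 = -100)
l(N) = 12 + N² - 100*N (l(N) = (N² - 100*N) - 6*(-2) = (N² - 100*N) + 12 = 12 + N² - 100*N)
l(124) + r = (12 + 124² - 100*124) + 6561 = (12 + 15376 - 12400) + 6561 = 2988 + 6561 = 9549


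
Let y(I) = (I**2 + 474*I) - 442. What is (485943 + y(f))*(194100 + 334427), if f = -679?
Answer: 330168702792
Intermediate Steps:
y(I) = -442 + I**2 + 474*I
(485943 + y(f))*(194100 + 334427) = (485943 + (-442 + (-679)**2 + 474*(-679)))*(194100 + 334427) = (485943 + (-442 + 461041 - 321846))*528527 = (485943 + 138753)*528527 = 624696*528527 = 330168702792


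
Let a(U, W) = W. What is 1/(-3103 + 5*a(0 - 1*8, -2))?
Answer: -1/3113 ≈ -0.00032123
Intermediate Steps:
1/(-3103 + 5*a(0 - 1*8, -2)) = 1/(-3103 + 5*(-2)) = 1/(-3103 - 10) = 1/(-3113) = -1/3113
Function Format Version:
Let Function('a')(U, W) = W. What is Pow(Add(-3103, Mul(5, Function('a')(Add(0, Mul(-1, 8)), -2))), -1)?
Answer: Rational(-1, 3113) ≈ -0.00032123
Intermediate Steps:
Pow(Add(-3103, Mul(5, Function('a')(Add(0, Mul(-1, 8)), -2))), -1) = Pow(Add(-3103, Mul(5, -2)), -1) = Pow(Add(-3103, -10), -1) = Pow(-3113, -1) = Rational(-1, 3113)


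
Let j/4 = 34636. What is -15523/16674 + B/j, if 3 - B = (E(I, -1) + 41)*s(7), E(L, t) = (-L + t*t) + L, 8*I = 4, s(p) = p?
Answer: -153962189/165005904 ≈ -0.93307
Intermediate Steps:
j = 138544 (j = 4*34636 = 138544)
I = 1/2 (I = (1/8)*4 = 1/2 ≈ 0.50000)
E(L, t) = t**2 (E(L, t) = (-L + t**2) + L = (t**2 - L) + L = t**2)
B = -291 (B = 3 - ((-1)**2 + 41)*7 = 3 - (1 + 41)*7 = 3 - 42*7 = 3 - 1*294 = 3 - 294 = -291)
-15523/16674 + B/j = -15523/16674 - 291/138544 = -153962189/165005904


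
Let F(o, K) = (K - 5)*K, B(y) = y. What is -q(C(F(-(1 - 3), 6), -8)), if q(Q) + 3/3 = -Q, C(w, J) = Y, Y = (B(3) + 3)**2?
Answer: 37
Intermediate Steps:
Y = 36 (Y = (3 + 3)**2 = 6**2 = 36)
F(o, K) = K*(-5 + K) (F(o, K) = (-5 + K)*K = K*(-5 + K))
C(w, J) = 36
q(Q) = -1 - Q
-q(C(F(-(1 - 3), 6), -8)) = -(-1 - 1*36) = -(-1 - 36) = -1*(-37) = 37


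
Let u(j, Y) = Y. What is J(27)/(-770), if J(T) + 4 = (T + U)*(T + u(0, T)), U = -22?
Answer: -19/55 ≈ -0.34545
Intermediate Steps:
J(T) = -4 + 2*T*(-22 + T) (J(T) = -4 + (T - 22)*(T + T) = -4 + (-22 + T)*(2*T) = -4 + 2*T*(-22 + T))
J(27)/(-770) = (-4 - 44*27 + 2*27**2)/(-770) = (-4 - 1188 + 2*729)*(-1/770) = (-4 - 1188 + 1458)*(-1/770) = 266*(-1/770) = -19/55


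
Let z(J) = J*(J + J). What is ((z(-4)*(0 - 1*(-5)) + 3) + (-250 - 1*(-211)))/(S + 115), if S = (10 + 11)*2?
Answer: 124/157 ≈ 0.78981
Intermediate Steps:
z(J) = 2*J**2 (z(J) = J*(2*J) = 2*J**2)
S = 42 (S = 21*2 = 42)
((z(-4)*(0 - 1*(-5)) + 3) + (-250 - 1*(-211)))/(S + 115) = (((2*(-4)**2)*(0 - 1*(-5)) + 3) + (-250 - 1*(-211)))/(42 + 115) = (((2*16)*(0 + 5) + 3) + (-250 + 211))/157 = ((32*5 + 3) - 39)*(1/157) = ((160 + 3) - 39)*(1/157) = (163 - 39)*(1/157) = 124*(1/157) = 124/157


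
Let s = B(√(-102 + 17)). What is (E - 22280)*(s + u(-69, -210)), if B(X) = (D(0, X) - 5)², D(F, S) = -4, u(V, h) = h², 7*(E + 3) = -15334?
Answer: -7568868015/7 ≈ -1.0813e+9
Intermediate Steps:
E = -15355/7 (E = -3 + (⅐)*(-15334) = -3 - 15334/7 = -15355/7 ≈ -2193.6)
B(X) = 81 (B(X) = (-4 - 5)² = (-9)² = 81)
s = 81
(E - 22280)*(s + u(-69, -210)) = (-15355/7 - 22280)*(81 + (-210)²) = -171315*(81 + 44100)/7 = -171315/7*44181 = -7568868015/7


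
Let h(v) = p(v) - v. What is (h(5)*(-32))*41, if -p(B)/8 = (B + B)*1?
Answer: 111520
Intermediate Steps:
p(B) = -16*B (p(B) = -8*(B + B) = -8*2*B = -16*B)
h(v) = -17*v (h(v) = -16*v - v = -17*v)
(h(5)*(-32))*41 = (-17*5*(-32))*41 = -85*(-32)*41 = 2720*41 = 111520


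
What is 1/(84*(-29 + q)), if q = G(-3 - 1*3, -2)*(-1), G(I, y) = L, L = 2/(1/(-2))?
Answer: -1/2100 ≈ -0.00047619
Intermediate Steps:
L = -4 (L = 2/(-1/2) = 2*(-2) = -4)
G(I, y) = -4
q = 4 (q = -4*(-1) = 4)
1/(84*(-29 + q)) = 1/(84*(-29 + 4)) = 1/(84*(-25)) = 1/(-2100) = -1/2100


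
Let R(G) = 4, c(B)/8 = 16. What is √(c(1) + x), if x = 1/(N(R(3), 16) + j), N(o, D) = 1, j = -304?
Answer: √11751249/303 ≈ 11.314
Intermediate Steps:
c(B) = 128 (c(B) = 8*16 = 128)
x = -1/303 (x = 1/(1 - 304) = 1/(-303) = -1/303 ≈ -0.0033003)
√(c(1) + x) = √(128 - 1/303) = √(38783/303) = √11751249/303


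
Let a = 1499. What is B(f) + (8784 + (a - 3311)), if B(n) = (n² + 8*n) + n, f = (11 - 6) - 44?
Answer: 8142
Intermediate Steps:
f = -39 (f = 5 - 44 = -39)
B(n) = n² + 9*n
B(f) + (8784 + (a - 3311)) = -39*(9 - 39) + (8784 + (1499 - 3311)) = -39*(-30) + (8784 - 1812) = 1170 + 6972 = 8142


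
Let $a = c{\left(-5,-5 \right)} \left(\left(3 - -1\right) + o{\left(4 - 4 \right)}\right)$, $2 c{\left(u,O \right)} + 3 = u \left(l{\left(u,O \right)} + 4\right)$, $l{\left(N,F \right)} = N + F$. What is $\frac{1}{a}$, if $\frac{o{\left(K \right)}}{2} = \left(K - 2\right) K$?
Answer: $\frac{1}{54} \approx 0.018519$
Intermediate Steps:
$o{\left(K \right)} = 2 K \left(-2 + K\right)$ ($o{\left(K \right)} = 2 \left(K - 2\right) K = 2 \left(-2 + K\right) K = 2 K \left(-2 + K\right)$)
$l{\left(N,F \right)} = F + N$
$c{\left(u,O \right)} = - \frac{3}{2} + \frac{u \left(4 + O + u\right)}{2}$ ($c{\left(u,O \right)} = - \frac{3}{2} + \frac{u \left(\left(O + u\right) + 4\right)}{2} = - \frac{3}{2} + \frac{u \left(4 + O + u\right)}{2}$)
$a = 54$ ($a = \left(- \frac{3}{2} + 2 \left(-5\right) + \frac{1}{2} \left(-5\right) \left(-5 - 5\right)\right) \left(\left(3 - -1\right) + 2 \left(4 - 4\right) \left(-2 + \left(4 - 4\right)\right)\right) = \left(- \frac{3}{2} - 10 + \frac{1}{2} \left(-5\right) \left(-10\right)\right) \left(\left(3 + 1\right) + 2 \cdot 0 \left(-2 + 0\right)\right) = \left(- \frac{3}{2} - 10 + 25\right) \left(4 + 2 \cdot 0 \left(-2\right)\right) = \frac{27 \left(4 + 0\right)}{2} = \frac{27}{2} \cdot 4 = 54$)
$\frac{1}{a} = \frac{1}{54}$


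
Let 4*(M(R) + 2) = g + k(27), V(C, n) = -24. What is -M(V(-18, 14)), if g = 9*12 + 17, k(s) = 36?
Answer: -153/4 ≈ -38.250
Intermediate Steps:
g = 125 (g = 108 + 17 = 125)
M(R) = 153/4 (M(R) = -2 + (125 + 36)/4 = -2 + (1/4)*161 = -2 + 161/4 = 153/4)
-M(V(-18, 14)) = -1*153/4 = -153/4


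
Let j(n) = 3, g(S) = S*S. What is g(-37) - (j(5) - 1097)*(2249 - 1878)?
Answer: 407243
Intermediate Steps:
g(S) = S**2
g(-37) - (j(5) - 1097)*(2249 - 1878) = (-37)**2 - (3 - 1097)*(2249 - 1878) = 1369 - (-1094)*371 = 1369 - 1*(-405874) = 1369 + 405874 = 407243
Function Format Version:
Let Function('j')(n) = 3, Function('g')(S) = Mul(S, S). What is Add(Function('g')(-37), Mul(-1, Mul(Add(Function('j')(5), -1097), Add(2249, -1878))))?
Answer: 407243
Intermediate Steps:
Function('g')(S) = Pow(S, 2)
Add(Function('g')(-37), Mul(-1, Mul(Add(Function('j')(5), -1097), Add(2249, -1878)))) = Add(Pow(-37, 2), Mul(-1, Mul(Add(3, -1097), Add(2249, -1878)))) = Add(1369, Mul(-1, Mul(-1094, 371))) = Add(1369, Mul(-1, -405874)) = Add(1369, 405874) = 407243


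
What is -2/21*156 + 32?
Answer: 120/7 ≈ 17.143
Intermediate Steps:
-2/21*156 + 32 = -104/7 + 32 = 120/7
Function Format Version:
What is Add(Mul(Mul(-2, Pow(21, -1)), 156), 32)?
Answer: Rational(120, 7) ≈ 17.143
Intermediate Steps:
Add(Mul(Mul(-2, Pow(21, -1)), 156), 32) = Add(Mul(Mul(-2, Rational(1, 21)), 156), 32) = Add(Mul(Rational(-2, 21), 156), 32) = Add(Rational(-104, 7), 32) = Rational(120, 7)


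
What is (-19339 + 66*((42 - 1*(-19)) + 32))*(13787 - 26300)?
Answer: 165184113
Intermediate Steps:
(-19339 + 66*((42 - 1*(-19)) + 32))*(13787 - 26300) = (-19339 + 66*((42 + 19) + 32))*(-12513) = (-19339 + 66*(61 + 32))*(-12513) = (-19339 + 66*93)*(-12513) = (-19339 + 6138)*(-12513) = -13201*(-12513) = 165184113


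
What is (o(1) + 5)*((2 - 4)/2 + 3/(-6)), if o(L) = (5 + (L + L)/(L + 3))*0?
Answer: -15/2 ≈ -7.5000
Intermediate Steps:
o(L) = 0 (o(L) = (5 + (2*L)/(3 + L))*0 = (5 + 2*L/(3 + L))*0 = 0)
(o(1) + 5)*((2 - 4)/2 + 3/(-6)) = (0 + 5)*((2 - 4)/2 + 3/(-6)) = 5*(-2*1/2 + 3*(-1/6)) = 5*(-1 - 1/2) = 5*(-3/2) = -15/2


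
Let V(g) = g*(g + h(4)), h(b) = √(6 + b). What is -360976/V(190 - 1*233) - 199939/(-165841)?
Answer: -59496932995/304981599 - 360976*√10/79077 ≈ -209.52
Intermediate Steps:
V(g) = g*(g + √10) (V(g) = g*(g + √(6 + 4)) = g*(g + √10))
-360976/V(190 - 1*233) - 199939/(-165841) = -360976*1/((190 - 1*233)*((190 - 1*233) + √10)) - 199939/(-165841) = -360976*1/((190 - 233)*((190 - 233) + √10)) - 199939*(-1/165841) = -360976*(-1/(43*(-43 + √10))) + 199939/165841 = -360976/(1849 - 43*√10) + 199939/165841 = 199939/165841 - 360976/(1849 - 43*√10)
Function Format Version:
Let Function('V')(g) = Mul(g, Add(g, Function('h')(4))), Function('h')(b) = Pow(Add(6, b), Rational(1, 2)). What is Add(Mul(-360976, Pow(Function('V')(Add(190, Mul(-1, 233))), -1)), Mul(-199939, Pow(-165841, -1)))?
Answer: Add(Rational(-59496932995, 304981599), Mul(Rational(-360976, 79077), Pow(10, Rational(1, 2)))) ≈ -209.52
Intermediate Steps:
Function('V')(g) = Mul(g, Add(g, Pow(10, Rational(1, 2)))) (Function('V')(g) = Mul(g, Add(g, Pow(Add(6, 4), Rational(1, 2)))) = Mul(g, Add(g, Pow(10, Rational(1, 2)))))
Add(Mul(-360976, Pow(Function('V')(Add(190, Mul(-1, 233))), -1)), Mul(-199939, Pow(-165841, -1))) = Add(Mul(-360976, Pow(Mul(Add(190, Mul(-1, 233)), Add(Add(190, Mul(-1, 233)), Pow(10, Rational(1, 2)))), -1)), Mul(-199939, Pow(-165841, -1))) = Add(Mul(-360976, Pow(Mul(Add(190, -233), Add(Add(190, -233), Pow(10, Rational(1, 2)))), -1)), Mul(-199939, Rational(-1, 165841))) = Add(Mul(-360976, Pow(Mul(-43, Add(-43, Pow(10, Rational(1, 2)))), -1)), Rational(199939, 165841)) = Add(Mul(-360976, Pow(Add(1849, Mul(-43, Pow(10, Rational(1, 2)))), -1)), Rational(199939, 165841)) = Add(Rational(199939, 165841), Mul(-360976, Pow(Add(1849, Mul(-43, Pow(10, Rational(1, 2)))), -1)))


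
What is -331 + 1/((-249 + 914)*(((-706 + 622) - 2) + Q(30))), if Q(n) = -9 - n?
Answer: -27514376/83125 ≈ -331.00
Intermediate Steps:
-331 + 1/((-249 + 914)*(((-706 + 622) - 2) + Q(30))) = -331 + 1/((-249 + 914)*(((-706 + 622) - 2) + (-9 - 1*30))) = -331 + 1/(665*((-84 - 2) + (-9 - 30))) = -331 + 1/(665*(-86 - 39)) = -331 + 1/(665*(-125)) = -331 + 1/(-83125) = -331 - 1/83125 = -27514376/83125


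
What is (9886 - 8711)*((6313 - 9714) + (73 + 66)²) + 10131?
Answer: 18716131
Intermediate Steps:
(9886 - 8711)*((6313 - 9714) + (73 + 66)²) + 10131 = 1175*(-3401 + 139²) + 10131 = 1175*(-3401 + 19321) + 10131 = 1175*15920 + 10131 = 18706000 + 10131 = 18716131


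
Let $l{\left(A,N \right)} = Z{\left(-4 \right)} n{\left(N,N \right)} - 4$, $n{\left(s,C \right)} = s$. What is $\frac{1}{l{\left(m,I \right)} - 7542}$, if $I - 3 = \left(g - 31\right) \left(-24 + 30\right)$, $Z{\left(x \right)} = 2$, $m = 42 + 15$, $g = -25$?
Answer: $- \frac{1}{8212} \approx -0.00012177$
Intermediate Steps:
$m = 57$
$I = -333$ ($I = 3 + \left(-25 - 31\right) \left(-24 + 30\right) = 3 - 336 = -333$)
$l{\left(A,N \right)} = -4 + 2 N$ ($l{\left(A,N \right)} = 2 N - 4 = -4 + 2 N$)
$\frac{1}{l{\left(m,I \right)} - 7542} = \frac{1}{\left(-4 + 2 \left(-333\right)\right) - 7542} = \frac{1}{\left(-4 - 666\right) - 7542} = \frac{1}{-670 - 7542} = \frac{1}{-8212} = - \frac{1}{8212}$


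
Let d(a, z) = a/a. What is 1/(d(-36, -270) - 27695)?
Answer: -1/27694 ≈ -3.6109e-5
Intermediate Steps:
d(a, z) = 1
1/(d(-36, -270) - 27695) = 1/(1 - 27695) = 1/(-27694) = -1/27694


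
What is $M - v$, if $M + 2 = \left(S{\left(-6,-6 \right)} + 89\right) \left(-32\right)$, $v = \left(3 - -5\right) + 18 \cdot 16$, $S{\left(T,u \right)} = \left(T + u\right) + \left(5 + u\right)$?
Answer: $-2730$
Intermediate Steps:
$S{\left(T,u \right)} = 5 + T + 2 u$
$v = 296$ ($v = \left(3 + 5\right) + 288 = 8 + 288 = 296$)
$M = -2434$ ($M = -2 + \left(\left(5 - 6 + 2 \left(-6\right)\right) + 89\right) \left(-32\right) = -2 + \left(\left(5 - 6 - 12\right) + 89\right) \left(-32\right) = -2 + \left(-13 + 89\right) \left(-32\right) = -2 + 76 \left(-32\right) = -2 - 2432 = -2434$)
$M - v = -2434 - 296 = -2730$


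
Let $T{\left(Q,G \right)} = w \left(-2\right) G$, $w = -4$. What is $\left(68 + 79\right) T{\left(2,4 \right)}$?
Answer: $4704$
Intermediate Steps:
$T{\left(Q,G \right)} = 8 G$ ($T{\left(Q,G \right)} = \left(-4\right) \left(-2\right) G = 8 G$)
$\left(68 + 79\right) T{\left(2,4 \right)} = \left(68 + 79\right) 8 \cdot 4 = 147 \cdot 32 = 4704$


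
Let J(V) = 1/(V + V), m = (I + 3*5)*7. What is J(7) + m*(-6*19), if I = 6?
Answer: -234611/14 ≈ -16758.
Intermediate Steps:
m = 147 (m = (6 + 3*5)*7 = (6 + 15)*7 = 21*7 = 147)
J(V) = 1/(2*V)
J(7) + m*(-6*19) = (½)/7 + 147*(-6*19) = (½)*(⅐) + 147*(-114) = 1/14 - 16758 = -234611/14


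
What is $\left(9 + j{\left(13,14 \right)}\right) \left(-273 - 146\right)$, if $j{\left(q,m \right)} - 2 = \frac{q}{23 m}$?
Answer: $- \frac{1489545}{322} \approx -4625.9$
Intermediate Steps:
$j{\left(q,m \right)} = 2 + \frac{q}{23 m}$
$\left(9 + j{\left(13,14 \right)}\right) \left(-273 - 146\right) = \left(9 + \left(2 + \frac{1}{23} \cdot 13 \cdot \frac{1}{14}\right)\right) \left(-273 - 146\right) = \left(9 + \left(2 + \frac{1}{23} \cdot 13 \cdot \frac{1}{14}\right)\right) \left(-419\right) = \left(9 + \left(2 + \frac{13}{322}\right)\right) \left(-419\right) = \left(9 + \frac{657}{322}\right) \left(-419\right) = \frac{3555}{322} \left(-419\right) = - \frac{1489545}{322}$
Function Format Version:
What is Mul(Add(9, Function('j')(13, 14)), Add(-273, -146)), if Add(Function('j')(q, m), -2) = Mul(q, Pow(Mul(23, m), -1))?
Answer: Rational(-1489545, 322) ≈ -4625.9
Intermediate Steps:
Function('j')(q, m) = Add(2, Mul(Rational(1, 23), q, Pow(m, -1))) (Function('j')(q, m) = Add(2, Mul(q, Pow(Mul(23, m), -1))) = Add(2, Mul(q, Mul(Rational(1, 23), Pow(m, -1)))) = Add(2, Mul(Rational(1, 23), q, Pow(m, -1))))
Mul(Add(9, Function('j')(13, 14)), Add(-273, -146)) = Mul(Add(9, Add(2, Mul(Rational(1, 23), 13, Pow(14, -1)))), Add(-273, -146)) = Mul(Add(9, Add(2, Mul(Rational(1, 23), 13, Rational(1, 14)))), -419) = Mul(Add(9, Add(2, Rational(13, 322))), -419) = Mul(Add(9, Rational(657, 322)), -419) = Mul(Rational(3555, 322), -419) = Rational(-1489545, 322)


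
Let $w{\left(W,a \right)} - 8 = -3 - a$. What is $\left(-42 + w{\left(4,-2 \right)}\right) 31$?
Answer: $-1085$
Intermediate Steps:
$w{\left(W,a \right)} = 5 - a$ ($w{\left(W,a \right)} = 8 - \left(3 + a\right) = 5 - a$)
$\left(-42 + w{\left(4,-2 \right)}\right) 31 = \left(-42 + \left(5 - -2\right)\right) 31 = \left(-42 + \left(5 + 2\right)\right) 31 = \left(-42 + 7\right) 31 = \left(-35\right) 31 = -1085$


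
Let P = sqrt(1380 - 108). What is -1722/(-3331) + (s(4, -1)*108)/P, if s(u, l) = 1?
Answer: 1722/3331 + 9*sqrt(318)/53 ≈ 3.5451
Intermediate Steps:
P = 2*sqrt(318) (P = sqrt(1272) = 2*sqrt(318) ≈ 35.665)
-1722/(-3331) + (s(4, -1)*108)/P = -1722/(-3331) + (1*108)/((2*sqrt(318))) = -1722*(-1/3331) + 108*(sqrt(318)/636) = 1722/3331 + 9*sqrt(318)/53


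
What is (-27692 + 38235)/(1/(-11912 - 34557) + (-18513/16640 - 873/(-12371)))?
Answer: -100852266335924480/9967694967247 ≈ -10118.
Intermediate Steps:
(-27692 + 38235)/(1/(-11912 - 34557) + (-18513/16640 - 873/(-12371))) = 10543/(1/(-46469) + (-18513*1/16640 - 873*(-1/12371))) = 10543/(-1/46469 + (-18513/16640 + 873/12371)) = 10543/(-1/46469 - 214497603/205853440) = 10543/(-9967694967247/9565803503360) = 10543*(-9565803503360/9967694967247) = -100852266335924480/9967694967247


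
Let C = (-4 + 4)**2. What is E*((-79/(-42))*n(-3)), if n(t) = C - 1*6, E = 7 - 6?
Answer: -79/7 ≈ -11.286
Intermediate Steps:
C = 0 (C = 0**2 = 0)
E = 1
n(t) = -6 (n(t) = 0 - 1*6 = 0 - 6 = -6)
E*((-79/(-42))*n(-3)) = 1*(-79/(-42)*(-6)) = 1*(-79*(-1/42)*(-6)) = 1*((79/42)*(-6)) = 1*(-79/7) = -79/7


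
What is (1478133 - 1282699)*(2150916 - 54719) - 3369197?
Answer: 409664795301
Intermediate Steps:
(1478133 - 1282699)*(2150916 - 54719) - 3369197 = 195434*2096197 - 3369197 = 409668164498 - 3369197 = 409664795301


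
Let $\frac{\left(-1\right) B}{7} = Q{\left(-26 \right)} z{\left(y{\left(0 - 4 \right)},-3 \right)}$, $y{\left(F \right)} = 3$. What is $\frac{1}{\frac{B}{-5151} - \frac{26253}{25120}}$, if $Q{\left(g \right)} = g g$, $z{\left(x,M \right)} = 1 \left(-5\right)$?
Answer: $- \frac{129393120}{729568403} \approx -0.17736$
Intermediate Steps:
$z{\left(x,M \right)} = -5$
$Q{\left(g \right)} = g^{2}$
$B = 23660$ ($B = - 7 \left(-26\right)^{2} \left(-5\right) = - 7 \cdot 676 \left(-5\right) = \left(-7\right) \left(-3380\right) = 23660$)
$\frac{1}{\frac{B}{-5151} - \frac{26253}{25120}} = \frac{1}{\frac{23660}{-5151} - \frac{26253}{25120}} = \frac{1}{23660 \left(- \frac{1}{5151}\right) - \frac{26253}{25120}} = \frac{1}{- \frac{23660}{5151} - \frac{26253}{25120}} = \frac{1}{- \frac{729568403}{129393120}} = - \frac{129393120}{729568403}$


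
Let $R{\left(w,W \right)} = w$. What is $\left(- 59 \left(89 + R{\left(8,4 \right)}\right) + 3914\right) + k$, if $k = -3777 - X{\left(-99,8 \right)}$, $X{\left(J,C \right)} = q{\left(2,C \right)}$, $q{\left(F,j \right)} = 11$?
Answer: $-5597$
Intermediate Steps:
$X{\left(J,C \right)} = 11$
$k = -3788$ ($k = -3777 - 11 = -3788$)
$\left(- 59 \left(89 + R{\left(8,4 \right)}\right) + 3914\right) + k = \left(- 59 \left(89 + 8\right) + 3914\right) - 3788 = \left(\left(-59\right) 97 + 3914\right) - 3788 = \left(-5723 + 3914\right) - 3788 = -1809 - 3788 = -5597$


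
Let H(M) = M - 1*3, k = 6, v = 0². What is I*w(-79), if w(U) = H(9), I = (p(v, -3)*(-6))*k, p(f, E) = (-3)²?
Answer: -1944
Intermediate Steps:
v = 0
p(f, E) = 9
H(M) = -3 + M (H(M) = M - 3 = -3 + M)
I = -324 (I = (9*(-6))*6 = -54*6 = -324)
w(U) = 6 (w(U) = -3 + 9 = 6)
I*w(-79) = -324*6 = -1944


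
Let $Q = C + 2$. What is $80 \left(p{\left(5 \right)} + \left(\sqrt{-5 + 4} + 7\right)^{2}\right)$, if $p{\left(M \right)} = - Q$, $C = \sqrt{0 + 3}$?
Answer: $3680 - 80 \sqrt{3} + 1120 i \approx 3541.4 + 1120.0 i$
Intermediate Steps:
$C = \sqrt{3} \approx 1.732$
$Q = 2 + \sqrt{3}$ ($Q = \sqrt{3} + 2 = 2 + \sqrt{3} \approx 3.7321$)
$p{\left(M \right)} = -2 - \sqrt{3}$ ($p{\left(M \right)} = - (2 + \sqrt{3}) = -2 - \sqrt{3}$)
$80 \left(p{\left(5 \right)} + \left(\sqrt{-5 + 4} + 7\right)^{2}\right) = 80 \left(\left(-2 - \sqrt{3}\right) + \left(\sqrt{-5 + 4} + 7\right)^{2}\right) = 80 \left(\left(-2 - \sqrt{3}\right) + \left(\sqrt{-1} + 7\right)^{2}\right) = 80 \left(\left(-2 - \sqrt{3}\right) + \left(i + 7\right)^{2}\right) = 80 \left(\left(-2 - \sqrt{3}\right) + \left(7 + i\right)^{2}\right) = 80 \left(-2 + \left(7 + i\right)^{2} - \sqrt{3}\right) = -160 - 80 \sqrt{3} + 80 \left(7 + i\right)^{2}$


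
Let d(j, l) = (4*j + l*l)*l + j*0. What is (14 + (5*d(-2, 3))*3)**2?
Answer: 3481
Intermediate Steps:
d(j, l) = l*(l**2 + 4*j) (d(j, l) = (4*j + l**2)*l + 0 = (l**2 + 4*j)*l + 0 = l*(l**2 + 4*j) + 0 = l*(l**2 + 4*j))
(14 + (5*d(-2, 3))*3)**2 = (14 + (5*(3*(3**2 + 4*(-2))))*3)**2 = (14 + (5*(3*(9 - 8)))*3)**2 = (14 + (5*(3*1))*3)**2 = (14 + (5*3)*3)**2 = (14 + 15*3)**2 = (14 + 45)**2 = 59**2 = 3481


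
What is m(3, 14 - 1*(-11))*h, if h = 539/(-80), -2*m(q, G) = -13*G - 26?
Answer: -189189/160 ≈ -1182.4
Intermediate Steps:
m(q, G) = 13 + 13*G/2 (m(q, G) = -(-13*G - 26)/2 = -(-26 - 13*G)/2 = 13 + 13*G/2)
h = -539/80 (h = 539*(-1/80) = -539/80 ≈ -6.7375)
m(3, 14 - 1*(-11))*h = (13 + 13*(14 - 1*(-11))/2)*(-539/80) = (13 + 13*(14 + 11)/2)*(-539/80) = (13 + (13/2)*25)*(-539/80) = (13 + 325/2)*(-539/80) = (351/2)*(-539/80) = -189189/160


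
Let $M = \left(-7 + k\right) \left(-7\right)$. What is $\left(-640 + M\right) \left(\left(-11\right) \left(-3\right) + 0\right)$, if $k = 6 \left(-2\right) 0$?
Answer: $-19503$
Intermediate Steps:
$k = 0$ ($k = \left(-12\right) 0 = 0$)
$M = 49$ ($M = \left(-7 + 0\right) \left(-7\right) = \left(-7\right) \left(-7\right) = 49$)
$\left(-640 + M\right) \left(\left(-11\right) \left(-3\right) + 0\right) = \left(-640 + 49\right) \left(\left(-11\right) \left(-3\right) + 0\right) = - 591 \left(33 + 0\right) = \left(-591\right) 33 = -19503$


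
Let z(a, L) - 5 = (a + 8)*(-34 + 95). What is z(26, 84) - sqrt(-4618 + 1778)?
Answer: 2079 - 2*I*sqrt(710) ≈ 2079.0 - 53.292*I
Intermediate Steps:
z(a, L) = 493 + 61*a (z(a, L) = 5 + (a + 8)*(-34 + 95) = 5 + (8 + a)*61 = 5 + (488 + 61*a) = 493 + 61*a)
z(26, 84) - sqrt(-4618 + 1778) = (493 + 61*26) - sqrt(-4618 + 1778) = (493 + 1586) - sqrt(-2840) = 2079 - 2*I*sqrt(710)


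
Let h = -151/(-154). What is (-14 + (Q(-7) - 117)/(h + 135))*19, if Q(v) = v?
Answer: -5933130/20941 ≈ -283.33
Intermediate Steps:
h = 151/154 (h = -151*(-1/154) = 151/154 ≈ 0.98052)
(-14 + (Q(-7) - 117)/(h + 135))*19 = (-14 + (-7 - 117)/(151/154 + 135))*19 = (-14 - 124/20941/154)*19 = (-14 - 124*154/20941)*19 = (-14 - 19096/20941)*19 = -312270/20941*19 = -5933130/20941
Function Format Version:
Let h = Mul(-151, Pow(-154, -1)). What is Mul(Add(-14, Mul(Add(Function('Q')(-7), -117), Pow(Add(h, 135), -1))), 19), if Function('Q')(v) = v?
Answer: Rational(-5933130, 20941) ≈ -283.33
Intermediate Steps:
h = Rational(151, 154) (h = Mul(-151, Rational(-1, 154)) = Rational(151, 154) ≈ 0.98052)
Mul(Add(-14, Mul(Add(Function('Q')(-7), -117), Pow(Add(h, 135), -1))), 19) = Mul(Add(-14, Mul(Add(-7, -117), Pow(Add(Rational(151, 154), 135), -1))), 19) = Mul(Add(-14, Mul(-124, Pow(Rational(20941, 154), -1))), 19) = Mul(Add(-14, Mul(-124, Rational(154, 20941))), 19) = Mul(Add(-14, Rational(-19096, 20941)), 19) = Mul(Rational(-312270, 20941), 19) = Rational(-5933130, 20941)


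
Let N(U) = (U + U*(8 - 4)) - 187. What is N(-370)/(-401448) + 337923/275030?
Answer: 22703124769/18401707240 ≈ 1.2338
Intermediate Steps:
N(U) = -187 + 5*U (N(U) = (U + U*4) - 187 = (U + 4*U) - 187 = 5*U - 187 = -187 + 5*U)
N(-370)/(-401448) + 337923/275030 = (-187 + 5*(-370))/(-401448) + 337923/275030 = (-187 - 1850)*(-1/401448) + 337923*(1/275030) = -2037*(-1/401448) + 337923/275030 = 679/133816 + 337923/275030 = 22703124769/18401707240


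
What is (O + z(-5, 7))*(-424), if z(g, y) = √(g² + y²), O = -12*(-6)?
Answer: -30528 - 424*√74 ≈ -34175.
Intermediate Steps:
O = 72
(O + z(-5, 7))*(-424) = (72 + √((-5)² + 7²))*(-424) = (72 + √(25 + 49))*(-424) = (72 + √74)*(-424) = -30528 - 424*√74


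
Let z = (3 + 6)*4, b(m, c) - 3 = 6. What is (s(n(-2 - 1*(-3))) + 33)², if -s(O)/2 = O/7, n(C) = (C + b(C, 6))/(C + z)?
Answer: 72709729/67081 ≈ 1083.9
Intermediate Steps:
b(m, c) = 9 (b(m, c) = 3 + 6 = 9)
z = 36 (z = 9*4 = 36)
n(C) = (9 + C)/(36 + C) (n(C) = (C + 9)/(C + 36) = (9 + C)/(36 + C))
s(O) = -2*O/7
(s(n(-2 - 1*(-3))) + 33)² = (-2*(9 + (-2 - 1*(-3)))/(7*(36 + (-2 - 1*(-3)))) + 33)² = (-2*(9 + (-2 + 3))/(7*(36 + (-2 + 3))) + 33)² = (-2*(9 + 1)/(7*(36 + 1)) + 33)² = (-2*10/(7*37) + 33)² = (-2*10/259 + 33)² = (-2/7*10/37 + 33)² = (-20/259 + 33)² = (8527/259)² = 72709729/67081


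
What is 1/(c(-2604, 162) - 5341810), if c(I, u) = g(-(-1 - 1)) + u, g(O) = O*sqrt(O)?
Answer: -667706/3566650419487 - sqrt(2)/14266601677948 ≈ -1.8721e-7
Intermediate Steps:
g(O) = O**(3/2)
c(I, u) = u + 2*sqrt(2) (c(I, u) = (-(-1 - 1))**(3/2) + u = (-1*(-2))**(3/2) + u = 2**(3/2) + u = 2*sqrt(2) + u = u + 2*sqrt(2))
1/(c(-2604, 162) - 5341810) = 1/((162 + 2*sqrt(2)) - 5341810) = 1/(-5341648 + 2*sqrt(2))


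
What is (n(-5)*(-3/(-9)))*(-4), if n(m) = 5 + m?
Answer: 0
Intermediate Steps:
(n(-5)*(-3/(-9)))*(-4) = ((5 - 5)*(-3/(-9)))*(-4) = (0*(-3*(-⅑)))*(-4) = (0*(⅓))*(-4) = 0*(-4) = 0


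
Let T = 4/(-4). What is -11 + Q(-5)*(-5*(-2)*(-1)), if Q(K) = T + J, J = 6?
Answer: -61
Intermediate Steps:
T = -1 (T = 4*(-¼) = -1)
Q(K) = 5 (Q(K) = -1 + 6 = 5)
-11 + Q(-5)*(-5*(-2)*(-1)) = -11 + 5*(-5*(-2)*(-1)) = -11 + 5*(10*(-1)) = -11 + 5*(-10) = -11 - 50 = -61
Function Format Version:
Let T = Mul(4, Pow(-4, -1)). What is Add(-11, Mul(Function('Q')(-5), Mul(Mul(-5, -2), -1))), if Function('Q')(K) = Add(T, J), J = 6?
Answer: -61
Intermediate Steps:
T = -1 (T = Mul(4, Rational(-1, 4)) = -1)
Function('Q')(K) = 5 (Function('Q')(K) = Add(-1, 6) = 5)
Add(-11, Mul(Function('Q')(-5), Mul(Mul(-5, -2), -1))) = Add(-11, Mul(5, Mul(Mul(-5, -2), -1))) = Add(-11, Mul(5, Mul(10, -1))) = Add(-11, Mul(5, -10)) = Add(-11, -50) = -61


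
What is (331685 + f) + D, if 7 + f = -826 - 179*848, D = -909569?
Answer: -730509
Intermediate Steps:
f = -152625 (f = -7 + (-826 - 179*848) = -7 + (-826 - 151792) = -7 - 152618 = -152625)
(331685 + f) + D = (331685 - 152625) - 909569 = 179060 - 909569 = -730509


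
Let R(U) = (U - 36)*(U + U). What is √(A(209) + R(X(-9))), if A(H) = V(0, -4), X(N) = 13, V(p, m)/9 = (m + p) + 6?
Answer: 2*I*√145 ≈ 24.083*I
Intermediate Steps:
V(p, m) = 54 + 9*m + 9*p (V(p, m) = 9*((m + p) + 6) = 9*(6 + m + p) = 54 + 9*m + 9*p)
A(H) = 18 (A(H) = 54 + 9*(-4) + 9*0 = 54 - 36 + 0 = 18)
R(U) = 2*U*(-36 + U) (R(U) = (-36 + U)*(2*U) = 2*U*(-36 + U))
√(A(209) + R(X(-9))) = √(18 + 2*13*(-36 + 13)) = √(18 + 2*13*(-23)) = √(18 - 598) = √(-580) = 2*I*√145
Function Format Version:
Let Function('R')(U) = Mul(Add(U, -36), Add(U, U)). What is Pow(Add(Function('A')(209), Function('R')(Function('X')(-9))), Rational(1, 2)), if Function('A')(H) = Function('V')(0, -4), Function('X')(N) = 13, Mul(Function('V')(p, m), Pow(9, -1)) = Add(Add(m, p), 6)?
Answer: Mul(2, I, Pow(145, Rational(1, 2))) ≈ Mul(24.083, I)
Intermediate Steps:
Function('V')(p, m) = Add(54, Mul(9, m), Mul(9, p)) (Function('V')(p, m) = Mul(9, Add(Add(m, p), 6)) = Mul(9, Add(6, m, p)) = Add(54, Mul(9, m), Mul(9, p)))
Function('A')(H) = 18 (Function('A')(H) = Add(54, Mul(9, -4), Mul(9, 0)) = Add(54, -36, 0) = 18)
Function('R')(U) = Mul(2, U, Add(-36, U)) (Function('R')(U) = Mul(Add(-36, U), Mul(2, U)) = Mul(2, U, Add(-36, U)))
Pow(Add(Function('A')(209), Function('R')(Function('X')(-9))), Rational(1, 2)) = Pow(Add(18, Mul(2, 13, Add(-36, 13))), Rational(1, 2)) = Pow(Add(18, Mul(2, 13, -23)), Rational(1, 2)) = Pow(Add(18, -598), Rational(1, 2)) = Pow(-580, Rational(1, 2)) = Mul(2, I, Pow(145, Rational(1, 2)))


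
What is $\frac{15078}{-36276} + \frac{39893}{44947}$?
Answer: $\frac{18320181}{38821366} \approx 0.47191$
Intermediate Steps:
$\frac{15078}{-36276} + \frac{39893}{44947} = 15078 \left(- \frac{1}{36276}\right) + 39893 \cdot \frac{1}{44947} = - \frac{2513}{6046} + \frac{5699}{6421} = \frac{18320181}{38821366}$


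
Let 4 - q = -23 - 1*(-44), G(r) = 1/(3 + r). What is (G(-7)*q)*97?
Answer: 1649/4 ≈ 412.25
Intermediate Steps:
q = -17 (q = 4 - (-23 - 1*(-44)) = 4 - (-23 + 44) = 4 - 1*21 = 4 - 21 = -17)
(G(-7)*q)*97 = (-17/(3 - 7))*97 = (-17/(-4))*97 = -¼*(-17)*97 = (17/4)*97 = 1649/4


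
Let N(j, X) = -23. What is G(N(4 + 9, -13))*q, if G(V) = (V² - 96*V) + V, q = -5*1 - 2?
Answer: -18998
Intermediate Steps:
q = -7 (q = -5 - 2 = -7)
G(V) = V² - 95*V
G(N(4 + 9, -13))*q = -23*(-95 - 23)*(-7) = -23*(-118)*(-7) = 2714*(-7) = -18998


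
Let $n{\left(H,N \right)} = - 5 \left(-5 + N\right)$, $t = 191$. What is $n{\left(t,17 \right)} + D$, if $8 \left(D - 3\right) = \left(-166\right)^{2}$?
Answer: $\frac{6775}{2} \approx 3387.5$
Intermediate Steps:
$n{\left(H,N \right)} = 25 - 5 N$
$D = \frac{6895}{2}$ ($D = 3 + \frac{\left(-166\right)^{2}}{8} = 3 + \frac{1}{8} \cdot 27556 = 3 + \frac{6889}{2} = \frac{6895}{2} \approx 3447.5$)
$n{\left(t,17 \right)} + D = \left(25 - 85\right) + \frac{6895}{2} = -60 + \frac{6895}{2} = \frac{6775}{2}$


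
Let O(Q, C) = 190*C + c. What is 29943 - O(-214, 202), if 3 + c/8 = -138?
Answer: -7309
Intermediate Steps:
c = -1128 (c = -24 + 8*(-138) = -24 - 1104 = -1128)
O(Q, C) = -1128 + 190*C (O(Q, C) = 190*C - 1128 = -1128 + 190*C)
29943 - O(-214, 202) = 29943 - (-1128 + 190*202) = 29943 - (-1128 + 38380) = 29943 - 1*37252 = 29943 - 37252 = -7309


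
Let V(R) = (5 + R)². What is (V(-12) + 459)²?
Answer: 258064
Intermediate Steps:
(V(-12) + 459)² = ((5 - 12)² + 459)² = ((-7)² + 459)² = (49 + 459)² = 508² = 258064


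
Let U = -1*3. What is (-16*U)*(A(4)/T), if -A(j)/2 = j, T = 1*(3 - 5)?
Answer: 192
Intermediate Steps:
T = -2 (T = 1*(-2) = -2)
A(j) = -2*j
U = -3
(-16*U)*(A(4)/T) = (-16*(-3))*(-2*4/(-2)) = 48*(-8*(-½)) = 48*4 = 192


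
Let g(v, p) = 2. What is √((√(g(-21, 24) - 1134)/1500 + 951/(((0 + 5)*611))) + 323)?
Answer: √(2715725142000 + 11199630*I*√283)/91650 ≈ 17.981 + 0.00062372*I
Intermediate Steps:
√((√(g(-21, 24) - 1134)/1500 + 951/(((0 + 5)*611))) + 323) = √((√(2 - 1134)/1500 + 951/(((0 + 5)*611))) + 323) = √((√(-1132)*(1/1500) + 951/((5*611))) + 323) = √(((2*I*√283)*(1/1500) + 951/3055) + 323) = √((I*√283/750 + 951*(1/3055)) + 323) = √((I*√283/750 + 951/3055) + 323) = √((951/3055 + I*√283/750) + 323) = √(987716/3055 + I*√283/750)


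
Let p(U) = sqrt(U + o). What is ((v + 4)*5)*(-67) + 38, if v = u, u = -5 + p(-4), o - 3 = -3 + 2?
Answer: 373 - 335*I*sqrt(2) ≈ 373.0 - 473.76*I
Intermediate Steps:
o = 2 (o = 3 + (-3 + 2) = 3 - 1 = 2)
p(U) = sqrt(2 + U) (p(U) = sqrt(U + 2) = sqrt(2 + U))
u = -5 + I*sqrt(2) (u = -5 + sqrt(2 - 4) = -5 + sqrt(-2) = -5 + I*sqrt(2) ≈ -5.0 + 1.4142*I)
v = -5 + I*sqrt(2) ≈ -5.0 + 1.4142*I
((v + 4)*5)*(-67) + 38 = (((-5 + I*sqrt(2)) + 4)*5)*(-67) + 38 = ((-1 + I*sqrt(2))*5)*(-67) + 38 = (-5 + 5*I*sqrt(2))*(-67) + 38 = (335 - 335*I*sqrt(2)) + 38 = 373 - 335*I*sqrt(2)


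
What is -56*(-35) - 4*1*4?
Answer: 1944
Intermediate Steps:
-56*(-35) - 4*1*4 = 1960 - 4*4 = 1960 - 16 = 1944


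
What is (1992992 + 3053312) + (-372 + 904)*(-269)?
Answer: 4903196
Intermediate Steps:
(1992992 + 3053312) + (-372 + 904)*(-269) = 5046304 + 532*(-269) = 5046304 - 143108 = 4903196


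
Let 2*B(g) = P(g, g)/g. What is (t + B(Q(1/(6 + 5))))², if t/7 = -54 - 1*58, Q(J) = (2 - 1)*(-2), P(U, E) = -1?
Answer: 9828225/16 ≈ 6.1426e+5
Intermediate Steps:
Q(J) = -2 (Q(J) = 1*(-2) = -2)
B(g) = -1/(2*g) (B(g) = (-1/g)/2 = -1/(2*g))
t = -784 (t = 7*(-54 - 1*58) = 7*(-54 - 58) = 7*(-112) = -784)
(t + B(Q(1/(6 + 5))))² = (-784 - ½/(-2))² = (-784 - ½*(-½))² = (-784 + ¼)² = (-3135/4)² = 9828225/16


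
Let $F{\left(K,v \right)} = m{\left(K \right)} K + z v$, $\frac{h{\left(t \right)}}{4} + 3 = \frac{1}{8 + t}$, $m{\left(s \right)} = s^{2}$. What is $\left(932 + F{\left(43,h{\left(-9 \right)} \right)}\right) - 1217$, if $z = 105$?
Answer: $77542$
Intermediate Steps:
$h{\left(t \right)} = -12 + \frac{4}{8 + t}$
$F{\left(K,v \right)} = K^{3} + 105 v$ ($F{\left(K,v \right)} = K^{2} K + 105 v = K^{3} + 105 v$)
$\left(932 + F{\left(43,h{\left(-9 \right)} \right)}\right) - 1217 = \left(932 + \left(43^{3} + 105 \frac{4 \left(-23 - -27\right)}{8 - 9}\right)\right) - 1217 = \left(932 + \left(79507 + 105 \frac{4 \left(-23 + 27\right)}{-1}\right)\right) - 1217 = \left(932 + \left(79507 + 105 \cdot 4 \left(-1\right) 4\right)\right) - 1217 = \left(932 + \left(79507 + 105 \left(-16\right)\right)\right) - 1217 = \left(932 + \left(79507 - 1680\right)\right) - 1217 = \left(932 + 77827\right) - 1217 = 78759 - 1217 = 77542$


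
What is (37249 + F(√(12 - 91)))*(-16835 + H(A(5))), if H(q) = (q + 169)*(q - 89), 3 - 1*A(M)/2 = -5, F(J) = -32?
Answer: -1129163780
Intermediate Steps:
A(M) = 16 (A(M) = 6 - 2*(-5) = 6 + 10 = 16)
H(q) = (-89 + q)*(169 + q) (H(q) = (169 + q)*(-89 + q) = (-89 + q)*(169 + q))
(37249 + F(√(12 - 91)))*(-16835 + H(A(5))) = (37249 - 32)*(-16835 + (-15041 + 16² + 80*16)) = 37217*(-16835 + (-15041 + 256 + 1280)) = 37217*(-16835 - 13505) = 37217*(-30340) = -1129163780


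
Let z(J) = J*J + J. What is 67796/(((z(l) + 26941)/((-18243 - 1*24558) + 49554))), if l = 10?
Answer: 152608796/9017 ≈ 16925.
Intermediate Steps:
z(J) = J + J² (z(J) = J² + J = J + J²)
67796/(((z(l) + 26941)/((-18243 - 1*24558) + 49554))) = 67796/(((10*(1 + 10) + 26941)/((-18243 - 1*24558) + 49554))) = 67796/(((10*11 + 26941)/((-18243 - 24558) + 49554))) = 67796/(((110 + 26941)/(-42801 + 49554))) = 67796/((27051/6753)) = 67796/((27051*(1/6753))) = 67796/(9017/2251) = 67796*(2251/9017) = 152608796/9017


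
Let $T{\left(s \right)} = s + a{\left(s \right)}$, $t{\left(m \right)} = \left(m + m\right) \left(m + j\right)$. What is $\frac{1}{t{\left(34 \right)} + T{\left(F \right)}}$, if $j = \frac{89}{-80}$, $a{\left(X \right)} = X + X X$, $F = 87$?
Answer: $\frac{20}{199587} \approx 0.00010021$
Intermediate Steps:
$a{\left(X \right)} = X + X^{2}$
$j = - \frac{89}{80}$ ($j = 89 \left(- \frac{1}{80}\right) = - \frac{89}{80} \approx -1.1125$)
$t{\left(m \right)} = 2 m \left(- \frac{89}{80} + m\right)$ ($t{\left(m \right)} = \left(m + m\right) \left(m - \frac{89}{80}\right) = 2 m \left(- \frac{89}{80} + m\right)$)
$T{\left(s \right)} = s + s \left(1 + s\right)$
$\frac{1}{t{\left(34 \right)} + T{\left(F \right)}} = \frac{1}{\frac{1}{40} \cdot 34 \left(-89 + 80 \cdot 34\right) + 87 \left(2 + 87\right)} = \frac{1}{\frac{1}{40} \cdot 34 \left(-89 + 2720\right) + 87 \cdot 89} = \frac{1}{\frac{1}{40} \cdot 34 \cdot 2631 + 7743} = \frac{1}{\frac{44727}{20} + 7743} = \frac{1}{\frac{199587}{20}} = \frac{20}{199587}$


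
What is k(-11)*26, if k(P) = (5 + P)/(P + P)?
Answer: 78/11 ≈ 7.0909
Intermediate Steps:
k(P) = (5 + P)/(2*P) (k(P) = (5 + P)/((2*P)) = (5 + P)*(1/(2*P)) = (5 + P)/(2*P))
k(-11)*26 = ((1/2)*(5 - 11)/(-11))*26 = ((1/2)*(-1/11)*(-6))*26 = (3/11)*26 = 78/11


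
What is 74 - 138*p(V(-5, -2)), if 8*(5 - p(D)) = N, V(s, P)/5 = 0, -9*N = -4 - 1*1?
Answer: -7277/12 ≈ -606.42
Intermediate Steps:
N = 5/9 (N = -(-4 - 1*1)/9 = -(-4 - 1)/9 = -⅑*(-5) = 5/9 ≈ 0.55556)
V(s, P) = 0 (V(s, P) = 5*0 = 0)
p(D) = 355/72 (p(D) = 5 - ⅛*5/9 = 5 - 5/72 = 355/72)
74 - 138*p(V(-5, -2)) = 74 - 138*355/72 = 74 - 8165/12 = -7277/12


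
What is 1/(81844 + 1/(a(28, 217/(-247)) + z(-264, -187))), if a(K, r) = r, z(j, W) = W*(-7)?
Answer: 323106/26444287711 ≈ 1.2218e-5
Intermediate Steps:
z(j, W) = -7*W
1/(81844 + 1/(a(28, 217/(-247)) + z(-264, -187))) = 1/(81844 + 1/(217/(-247) - 7*(-187))) = 1/(81844 + 1/(217*(-1/247) + 1309)) = 1/(81844 + 1/(-217/247 + 1309)) = 1/(81844 + 1/(323106/247)) = 1/(81844 + 247/323106) = 1/(26444287711/323106) = 323106/26444287711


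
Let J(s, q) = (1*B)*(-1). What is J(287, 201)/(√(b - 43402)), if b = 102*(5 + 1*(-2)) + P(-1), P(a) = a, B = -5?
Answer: -5*I*√43097/43097 ≈ -0.024085*I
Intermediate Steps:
J(s, q) = 5 (J(s, q) = (1*(-5))*(-1) = -5*(-1) = 5)
b = 305 (b = 102*(5 + 1*(-2)) - 1 = 102*(5 - 2) - 1 = 102*3 - 1 = 306 - 1 = 305)
J(287, 201)/(√(b - 43402)) = 5/(√(305 - 43402)) = 5/(√(-43097)) = 5/((I*√43097)) = 5*(-I*√43097/43097) = -5*I*√43097/43097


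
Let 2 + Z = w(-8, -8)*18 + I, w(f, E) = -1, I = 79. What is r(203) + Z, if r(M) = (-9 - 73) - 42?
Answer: -65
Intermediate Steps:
Z = 59 (Z = -2 + (-1*18 + 79) = -2 + (-18 + 79) = -2 + 61 = 59)
r(M) = -124 (r(M) = -82 - 42 = -124)
r(203) + Z = -124 + 59 = -65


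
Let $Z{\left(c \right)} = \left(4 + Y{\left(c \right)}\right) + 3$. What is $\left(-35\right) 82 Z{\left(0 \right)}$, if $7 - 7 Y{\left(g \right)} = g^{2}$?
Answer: $-22960$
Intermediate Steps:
$Y{\left(g \right)} = 1 - \frac{g^{2}}{7}$
$Z{\left(c \right)} = 8 - \frac{c^{2}}{7}$ ($Z{\left(c \right)} = \left(4 - \left(-1 + \frac{c^{2}}{7}\right)\right) + 3 = \left(5 - \frac{c^{2}}{7}\right) + 3 = 8 - \frac{c^{2}}{7}$)
$\left(-35\right) 82 Z{\left(0 \right)} = \left(-35\right) 82 \left(8 - \frac{0^{2}}{7}\right) = - 2870 \left(8 - 0\right) = - 2870 \left(8 + 0\right) = \left(-2870\right) 8 = -22960$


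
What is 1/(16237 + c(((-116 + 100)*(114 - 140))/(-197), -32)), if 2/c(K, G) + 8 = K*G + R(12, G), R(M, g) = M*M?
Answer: 20052/325584521 ≈ 6.1588e-5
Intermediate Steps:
R(M, g) = M²
c(K, G) = 2/(136 + G*K) (c(K, G) = 2/(-8 + (K*G + 12²)) = 2/(-8 + (G*K + 144)) = 2/(-8 + (144 + G*K)) = 2/(136 + G*K))
1/(16237 + c(((-116 + 100)*(114 - 140))/(-197), -32)) = 1/(16237 + 2/(136 - 32*(-116 + 100)*(114 - 140)/(-197))) = 1/(16237 + 2/(136 - 32*(-16*(-26))*(-1)/197)) = 1/(16237 + 2/(136 - 13312*(-1)/197)) = 1/(16237 + 2/(136 - 32*(-416/197))) = 1/(16237 + 2/(136 + 13312/197)) = 1/(16237 + 2/(40104/197)) = 1/(16237 + 2*(197/40104)) = 1/(16237 + 197/20052) = 1/(325584521/20052) = 20052/325584521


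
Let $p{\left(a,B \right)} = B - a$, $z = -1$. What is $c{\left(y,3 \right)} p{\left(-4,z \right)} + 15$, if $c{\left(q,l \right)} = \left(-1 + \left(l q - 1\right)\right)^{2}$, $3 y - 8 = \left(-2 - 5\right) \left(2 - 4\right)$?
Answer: $1215$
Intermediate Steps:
$y = \frac{22}{3}$ ($y = \frac{8}{3} + \frac{\left(-2 - 5\right) \left(2 - 4\right)}{3} = \frac{8}{3} + \frac{\left(-7\right) \left(-2\right)}{3} = \frac{8}{3} + \frac{1}{3} \cdot 14 = \frac{8}{3} + \frac{14}{3} = \frac{22}{3} \approx 7.3333$)
$c{\left(q,l \right)} = \left(-2 + l q\right)^{2}$ ($c{\left(q,l \right)} = \left(-1 + \left(-1 + l q\right)\right)^{2} = \left(-2 + l q\right)^{2}$)
$c{\left(y,3 \right)} p{\left(-4,z \right)} + 15 = \left(-2 + 3 \cdot \frac{22}{3}\right)^{2} \left(-1 - -4\right) + 15 = \left(-2 + 22\right)^{2} \left(-1 + 4\right) + 15 = 20^{2} \cdot 3 + 15 = 400 \cdot 3 + 15 = 1200 + 15 = 1215$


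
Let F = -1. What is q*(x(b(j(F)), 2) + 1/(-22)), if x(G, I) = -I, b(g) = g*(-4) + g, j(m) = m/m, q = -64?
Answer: 1440/11 ≈ 130.91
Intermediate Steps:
j(m) = 1
b(g) = -3*g (b(g) = -4*g + g = -3*g)
q*(x(b(j(F)), 2) + 1/(-22)) = -64*(-1*2 + 1/(-22)) = -64*(-2 + 1*(-1/22)) = -64*(-2 - 1/22) = -64*(-45/22) = 1440/11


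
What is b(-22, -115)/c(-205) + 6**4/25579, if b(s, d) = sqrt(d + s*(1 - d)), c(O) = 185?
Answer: 1296/25579 + I*sqrt(2667)/185 ≈ 0.050667 + 0.27915*I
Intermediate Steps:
b(-22, -115)/c(-205) + 6**4/25579 = sqrt(-115 - 22 - 1*(-115)*(-22))/185 + 6**4/25579 = sqrt(-115 - 22 - 2530)*(1/185) + 1296*(1/25579) = sqrt(-2667)*(1/185) + 1296/25579 = (I*sqrt(2667))*(1/185) + 1296/25579 = I*sqrt(2667)/185 + 1296/25579 = 1296/25579 + I*sqrt(2667)/185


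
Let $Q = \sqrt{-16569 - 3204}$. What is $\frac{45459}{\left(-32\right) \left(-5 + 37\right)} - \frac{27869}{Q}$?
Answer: $- \frac{45459}{1024} + \frac{27869 i \sqrt{13}}{507} \approx -44.394 + 198.19 i$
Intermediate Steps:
$Q = 39 i \sqrt{13}$ ($Q = \sqrt{-19773} = 39 i \sqrt{13} \approx 140.62 i$)
$\frac{45459}{\left(-32\right) \left(-5 + 37\right)} - \frac{27869}{Q} = \frac{45459}{\left(-32\right) \left(-5 + 37\right)} - \frac{27869}{39 i \sqrt{13}} = \frac{45459}{\left(-32\right) 32} - 27869 \left(- \frac{i \sqrt{13}}{507}\right) = \frac{45459}{-1024} + \frac{27869 i \sqrt{13}}{507} = 45459 \left(- \frac{1}{1024}\right) + \frac{27869 i \sqrt{13}}{507} = - \frac{45459}{1024} + \frac{27869 i \sqrt{13}}{507}$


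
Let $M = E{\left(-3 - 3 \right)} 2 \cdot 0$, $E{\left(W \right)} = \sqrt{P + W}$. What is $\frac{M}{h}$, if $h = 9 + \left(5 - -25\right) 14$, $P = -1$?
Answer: $0$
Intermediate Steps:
$E{\left(W \right)} = \sqrt{-1 + W}$
$h = 429$ ($h = 9 + \left(5 + 25\right) 14 = 9 + 30 \cdot 14 = 9 + 420 = 429$)
$M = 0$ ($M = \sqrt{-1 - 6} \cdot 2 \cdot 0 = \sqrt{-7} \cdot 2 \cdot 0 = i \sqrt{7} \cdot 2 \cdot 0 = 2 i \sqrt{7} \cdot 0 = 0$)
$\frac{M}{h} = \frac{0}{429} = 0 \cdot \frac{1}{429} = 0$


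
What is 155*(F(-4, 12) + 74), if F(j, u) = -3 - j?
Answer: 11625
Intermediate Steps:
155*(F(-4, 12) + 74) = 155*((-3 - 1*(-4)) + 74) = 155*((-3 + 4) + 74) = 155*(1 + 74) = 155*75 = 11625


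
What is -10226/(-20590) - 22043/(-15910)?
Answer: 61656103/32758690 ≈ 1.8821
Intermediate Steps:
-10226/(-20590) - 22043/(-15910) = -10226*(-1/20590) - 22043*(-1/15910) = 5113/10295 + 22043/15910 = 61656103/32758690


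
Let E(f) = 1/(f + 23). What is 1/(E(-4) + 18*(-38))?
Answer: -19/12995 ≈ -0.0014621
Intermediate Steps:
E(f) = 1/(23 + f)
1/(E(-4) + 18*(-38)) = 1/(1/(23 - 4) + 18*(-38)) = 1/(1/19 - 684) = 1/(-12995/19) = -19/12995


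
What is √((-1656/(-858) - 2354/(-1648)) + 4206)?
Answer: √14611083367166/58916 ≈ 64.880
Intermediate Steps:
√((-1656/(-858) - 2354/(-1648)) + 4206) = √((-1656*(-1/858) - 2354*(-1/1648)) + 4206) = √((276/143 + 1177/824) + 4206) = √(395735/117832 + 4206) = √(495997127/117832) = √14611083367166/58916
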